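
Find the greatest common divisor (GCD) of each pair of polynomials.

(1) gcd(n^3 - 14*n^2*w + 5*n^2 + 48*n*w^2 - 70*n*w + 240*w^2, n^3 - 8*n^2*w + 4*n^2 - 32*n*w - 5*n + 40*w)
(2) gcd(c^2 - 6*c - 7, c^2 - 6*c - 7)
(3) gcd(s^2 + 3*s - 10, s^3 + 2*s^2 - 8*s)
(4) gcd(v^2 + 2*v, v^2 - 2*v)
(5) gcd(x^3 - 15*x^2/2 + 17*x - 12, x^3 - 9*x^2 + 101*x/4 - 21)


(1) = gcd((n + 5)*(n - 8*w)*(n - 6*w), (n - 1)*(n + 5)*(n - 8*w)) = -n^2 + 8*n*w - 5*n + 40*w
(2) = gcd((c - 7)*(c + 1), (c - 7)*(c + 1)) = c^2 - 6*c - 7
(3) = s - 2
(4) = gcd(v*(v + 2), v*(v - 2)) = v
(5) = gcd((x - 4)*(x - 2)*(x - 3/2), (x - 4)*(x - 7/2)*(x - 3/2)) = x^2 - 11*x/2 + 6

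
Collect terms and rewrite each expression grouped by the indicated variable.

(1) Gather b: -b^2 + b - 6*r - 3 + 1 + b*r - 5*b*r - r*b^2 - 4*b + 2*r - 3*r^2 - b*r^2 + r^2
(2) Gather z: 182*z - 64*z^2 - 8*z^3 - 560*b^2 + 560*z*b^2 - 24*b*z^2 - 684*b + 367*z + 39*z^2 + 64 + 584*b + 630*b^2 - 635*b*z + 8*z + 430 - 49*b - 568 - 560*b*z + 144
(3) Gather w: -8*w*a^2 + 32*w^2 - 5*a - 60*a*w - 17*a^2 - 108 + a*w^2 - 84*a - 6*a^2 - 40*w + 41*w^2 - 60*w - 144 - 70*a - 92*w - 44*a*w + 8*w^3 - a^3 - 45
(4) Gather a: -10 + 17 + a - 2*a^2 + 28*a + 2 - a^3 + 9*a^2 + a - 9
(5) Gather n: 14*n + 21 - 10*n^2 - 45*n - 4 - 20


(1) = b^2*(-r - 1) + b*(-r^2 - 4*r - 3) - 2*r^2 - 4*r - 2
(2) = 70*b^2 - 149*b - 8*z^3 + z^2*(-24*b - 25) + z*(560*b^2 - 1195*b + 557) + 70
(3) = -a^3 - 23*a^2 - 159*a + 8*w^3 + w^2*(a + 73) + w*(-8*a^2 - 104*a - 192) - 297
(4) = -a^3 + 7*a^2 + 30*a
(5) = -10*n^2 - 31*n - 3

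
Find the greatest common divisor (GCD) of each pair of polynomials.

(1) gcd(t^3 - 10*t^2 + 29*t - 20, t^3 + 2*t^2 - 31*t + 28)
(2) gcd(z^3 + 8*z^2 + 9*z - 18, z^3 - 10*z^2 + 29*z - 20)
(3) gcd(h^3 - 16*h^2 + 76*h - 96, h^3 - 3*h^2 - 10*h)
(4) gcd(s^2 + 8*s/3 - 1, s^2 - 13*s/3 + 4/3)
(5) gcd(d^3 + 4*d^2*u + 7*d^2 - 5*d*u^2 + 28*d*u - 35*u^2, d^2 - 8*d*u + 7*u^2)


(1) = gcd((t - 5)*(t - 4)*(t - 1), (t - 4)*(t - 1)*(t + 7)) = t^2 - 5*t + 4
(2) = z - 1
(3) = gcd((h - 8)*(h - 6)*(h - 2), h*(h - 5)*(h + 2)) = 1
(4) = gcd((s - 1/3)*(s + 3), (s - 4)*(s - 1/3)) = s - 1/3
(5) = gcd((d + 7)*(d - u)*(d + 5*u), (d - 7*u)*(d - u)) = -d + u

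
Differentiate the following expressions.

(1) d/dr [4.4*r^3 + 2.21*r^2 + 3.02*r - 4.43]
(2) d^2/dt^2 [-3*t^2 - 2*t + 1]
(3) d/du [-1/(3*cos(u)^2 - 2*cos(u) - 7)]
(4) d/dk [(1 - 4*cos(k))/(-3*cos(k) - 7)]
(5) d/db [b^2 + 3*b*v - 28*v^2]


(1) = 13.2*r^2 + 4.42*r + 3.02
(2) = -6
(3) = 2*(1 - 3*cos(u))*sin(u)/(-3*cos(u)^2 + 2*cos(u) + 7)^2
(4) = -31*sin(k)/(3*cos(k) + 7)^2
(5) = 2*b + 3*v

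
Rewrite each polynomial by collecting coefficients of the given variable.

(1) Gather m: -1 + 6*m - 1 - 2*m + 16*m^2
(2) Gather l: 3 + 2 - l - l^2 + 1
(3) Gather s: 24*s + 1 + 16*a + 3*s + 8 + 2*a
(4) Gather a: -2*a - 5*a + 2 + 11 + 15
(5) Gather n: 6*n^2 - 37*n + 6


(1) = 16*m^2 + 4*m - 2
(2) = -l^2 - l + 6
(3) = 18*a + 27*s + 9
(4) = 28 - 7*a
(5) = 6*n^2 - 37*n + 6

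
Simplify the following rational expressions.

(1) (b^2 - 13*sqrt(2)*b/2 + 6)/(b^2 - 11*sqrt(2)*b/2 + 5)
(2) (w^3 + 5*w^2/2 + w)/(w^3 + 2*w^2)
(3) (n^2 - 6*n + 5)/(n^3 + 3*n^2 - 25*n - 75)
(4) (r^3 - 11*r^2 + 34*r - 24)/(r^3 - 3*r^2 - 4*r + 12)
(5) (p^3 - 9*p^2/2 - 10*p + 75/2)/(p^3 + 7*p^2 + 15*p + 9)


(1) = (4*b - 24*sqrt(2))/(4*b - 20*sqrt(2))
(2) = (2*w + 1)/(2*w)
(3) = (n - 1)/(n^2 + 8*n + 15)
(4) = (r^3 - 11*r^2 + 34*r - 24)/(r^3 - 3*r^2 - 4*r + 12)
(5) = (2*p^2 - 15*p + 25)/(2*p^2 + 8*p + 6)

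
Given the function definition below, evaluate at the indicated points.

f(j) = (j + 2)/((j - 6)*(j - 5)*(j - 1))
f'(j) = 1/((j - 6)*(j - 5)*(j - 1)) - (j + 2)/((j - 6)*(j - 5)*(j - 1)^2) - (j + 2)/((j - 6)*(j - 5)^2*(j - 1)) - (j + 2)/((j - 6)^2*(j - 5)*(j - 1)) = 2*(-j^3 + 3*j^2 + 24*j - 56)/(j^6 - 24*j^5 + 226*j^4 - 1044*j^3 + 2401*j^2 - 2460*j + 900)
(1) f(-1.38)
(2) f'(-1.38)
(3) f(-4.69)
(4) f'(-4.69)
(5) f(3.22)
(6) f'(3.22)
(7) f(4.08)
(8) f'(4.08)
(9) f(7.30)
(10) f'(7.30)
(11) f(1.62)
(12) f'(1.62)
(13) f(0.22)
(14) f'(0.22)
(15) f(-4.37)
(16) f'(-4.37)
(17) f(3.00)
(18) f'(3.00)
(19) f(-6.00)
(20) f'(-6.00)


(1) = -0.01
(2) = -0.01
(3) = 0.00
(4) = 0.00
(5) = 0.48
(6) = 0.31
(7) = 1.12
(8) = 1.62
(9) = 0.49
(10) = -0.62
(11) = 0.39
(12) = -0.32
(13) = -0.10
(14) = -0.22
(15) = 0.00
(16) = -0.00
(17) = 0.42
(18) = 0.22
(19) = 0.00
(20) = 0.00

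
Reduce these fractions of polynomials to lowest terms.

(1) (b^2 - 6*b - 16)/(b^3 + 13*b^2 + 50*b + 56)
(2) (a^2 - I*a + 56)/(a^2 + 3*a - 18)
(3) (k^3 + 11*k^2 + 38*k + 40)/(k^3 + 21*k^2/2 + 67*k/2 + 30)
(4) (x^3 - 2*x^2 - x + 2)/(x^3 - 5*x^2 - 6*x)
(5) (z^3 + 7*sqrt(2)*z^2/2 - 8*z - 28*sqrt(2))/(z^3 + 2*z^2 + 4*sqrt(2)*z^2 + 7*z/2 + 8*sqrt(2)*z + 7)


(1) = (b - 8)/(b^2 + 11*b + 28)
(2) = (a^2 - I*a + 56)/(a^2 + 3*a - 18)
(3) = (2*k + 4)/(2*k + 3)
(4) = (x^2 - 3*x + 2)/(x^2 - 6*x)
(5) = (4*z^2 - 32)/(4*z^2 + z*(2*sqrt(2) + 8) + 4*sqrt(2))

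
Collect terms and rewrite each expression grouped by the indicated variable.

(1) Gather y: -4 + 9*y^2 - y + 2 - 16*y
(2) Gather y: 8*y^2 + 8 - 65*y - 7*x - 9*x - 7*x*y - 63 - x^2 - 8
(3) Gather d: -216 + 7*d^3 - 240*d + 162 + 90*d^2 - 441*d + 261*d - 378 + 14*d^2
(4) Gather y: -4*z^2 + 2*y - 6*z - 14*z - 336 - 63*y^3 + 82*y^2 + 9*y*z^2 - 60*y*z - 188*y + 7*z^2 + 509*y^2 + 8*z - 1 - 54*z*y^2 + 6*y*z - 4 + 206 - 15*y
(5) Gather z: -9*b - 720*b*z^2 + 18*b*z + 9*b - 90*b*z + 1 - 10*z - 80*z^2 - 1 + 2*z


(1) = 9*y^2 - 17*y - 2
(2) = -x^2 - 16*x + 8*y^2 + y*(-7*x - 65) - 63
(3) = 7*d^3 + 104*d^2 - 420*d - 432
(4) = -63*y^3 + y^2*(591 - 54*z) + y*(9*z^2 - 54*z - 201) + 3*z^2 - 12*z - 135
(5) = z^2*(-720*b - 80) + z*(-72*b - 8)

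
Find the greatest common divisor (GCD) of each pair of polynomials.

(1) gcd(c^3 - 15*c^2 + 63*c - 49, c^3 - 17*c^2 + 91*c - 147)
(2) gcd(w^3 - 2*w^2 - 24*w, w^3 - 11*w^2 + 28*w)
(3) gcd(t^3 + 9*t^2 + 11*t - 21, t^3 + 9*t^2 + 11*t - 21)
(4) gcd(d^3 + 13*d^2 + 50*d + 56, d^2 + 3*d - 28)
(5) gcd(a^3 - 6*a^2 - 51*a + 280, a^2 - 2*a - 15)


(1) = c^2 - 14*c + 49
(2) = w
(3) = gcd((t - 1)*(t + 3)*(t + 7), (t - 1)*(t + 3)*(t + 7)) = t^3 + 9*t^2 + 11*t - 21
(4) = gcd((d + 2)*(d + 4)*(d + 7), (d - 4)*(d + 7)) = d + 7
(5) = a - 5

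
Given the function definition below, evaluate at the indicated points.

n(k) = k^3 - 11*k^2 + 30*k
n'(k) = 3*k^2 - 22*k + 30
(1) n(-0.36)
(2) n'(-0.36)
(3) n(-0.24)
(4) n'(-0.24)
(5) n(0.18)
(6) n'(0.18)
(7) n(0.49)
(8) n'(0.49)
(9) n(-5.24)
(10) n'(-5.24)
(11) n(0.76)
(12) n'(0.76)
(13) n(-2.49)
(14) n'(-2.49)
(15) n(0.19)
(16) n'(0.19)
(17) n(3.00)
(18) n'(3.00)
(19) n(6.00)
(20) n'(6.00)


(1) = -12.27
(2) = 38.31
(3) = -7.85
(4) = 35.45
(5) = 5.05
(6) = 26.14
(7) = 12.18
(8) = 19.94
(9) = -603.11
(10) = 227.65
(11) = 16.89
(12) = 15.01
(13) = -158.34
(14) = 103.38
(15) = 5.31
(16) = 25.93
(17) = 18.00
(18) = -9.00
(19) = 0.00
(20) = 6.00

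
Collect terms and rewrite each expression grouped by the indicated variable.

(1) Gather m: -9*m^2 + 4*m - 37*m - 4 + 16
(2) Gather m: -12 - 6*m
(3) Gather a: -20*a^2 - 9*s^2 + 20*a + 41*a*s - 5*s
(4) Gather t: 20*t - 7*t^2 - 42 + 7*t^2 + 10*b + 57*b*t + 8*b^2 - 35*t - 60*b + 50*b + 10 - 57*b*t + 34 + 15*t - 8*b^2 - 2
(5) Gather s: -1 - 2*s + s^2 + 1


(1) = -9*m^2 - 33*m + 12
(2) = -6*m - 12
(3) = -20*a^2 + a*(41*s + 20) - 9*s^2 - 5*s
(4) = 0
(5) = s^2 - 2*s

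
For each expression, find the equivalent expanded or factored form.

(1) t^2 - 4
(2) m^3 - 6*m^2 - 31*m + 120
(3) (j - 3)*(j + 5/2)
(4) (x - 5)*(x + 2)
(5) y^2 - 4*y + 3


(1) = (t - 2)*(t + 2)
(2) = (m - 8)*(m - 3)*(m + 5)
(3) = j^2 - j/2 - 15/2
(4) = x^2 - 3*x - 10
(5) = (y - 3)*(y - 1)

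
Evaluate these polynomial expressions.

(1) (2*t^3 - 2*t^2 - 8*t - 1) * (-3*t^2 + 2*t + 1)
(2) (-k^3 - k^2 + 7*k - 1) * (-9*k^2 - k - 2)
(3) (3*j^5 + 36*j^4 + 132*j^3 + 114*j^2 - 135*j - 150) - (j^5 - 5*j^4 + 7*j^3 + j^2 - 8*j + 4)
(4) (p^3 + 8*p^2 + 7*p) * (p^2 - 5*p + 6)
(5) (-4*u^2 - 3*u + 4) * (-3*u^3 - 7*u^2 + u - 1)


(1) = -6*t^5 + 10*t^4 + 22*t^3 - 15*t^2 - 10*t - 1
(2) = 9*k^5 + 10*k^4 - 60*k^3 + 4*k^2 - 13*k + 2
(3) = 2*j^5 + 41*j^4 + 125*j^3 + 113*j^2 - 127*j - 154
(4) = p^5 + 3*p^4 - 27*p^3 + 13*p^2 + 42*p
(5) = 12*u^5 + 37*u^4 + 5*u^3 - 27*u^2 + 7*u - 4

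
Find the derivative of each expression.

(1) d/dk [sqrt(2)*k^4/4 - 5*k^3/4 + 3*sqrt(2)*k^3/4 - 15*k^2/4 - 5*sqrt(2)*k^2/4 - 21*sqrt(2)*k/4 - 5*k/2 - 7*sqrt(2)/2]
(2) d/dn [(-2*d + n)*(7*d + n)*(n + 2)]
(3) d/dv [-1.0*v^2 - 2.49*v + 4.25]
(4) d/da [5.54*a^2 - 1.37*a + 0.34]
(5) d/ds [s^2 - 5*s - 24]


(1) = sqrt(2)*k^3 - 15*k^2/4 + 9*sqrt(2)*k^2/4 - 15*k/2 - 5*sqrt(2)*k/2 - 21*sqrt(2)/4 - 5/2
(2) = -14*d^2 + 10*d*n + 10*d + 3*n^2 + 4*n
(3) = -2.0*v - 2.49
(4) = 11.08*a - 1.37
(5) = 2*s - 5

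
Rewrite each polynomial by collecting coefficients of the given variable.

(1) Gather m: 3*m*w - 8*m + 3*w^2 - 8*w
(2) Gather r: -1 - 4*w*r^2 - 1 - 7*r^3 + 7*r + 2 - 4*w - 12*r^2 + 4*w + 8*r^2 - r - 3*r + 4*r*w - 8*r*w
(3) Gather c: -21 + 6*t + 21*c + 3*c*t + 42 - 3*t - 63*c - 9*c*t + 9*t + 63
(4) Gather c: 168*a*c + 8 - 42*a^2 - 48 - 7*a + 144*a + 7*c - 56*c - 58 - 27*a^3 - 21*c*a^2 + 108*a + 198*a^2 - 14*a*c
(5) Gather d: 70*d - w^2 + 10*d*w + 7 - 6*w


(1) = m*(3*w - 8) + 3*w^2 - 8*w
(2) = -7*r^3 + r^2*(-4*w - 4) + r*(3 - 4*w)
(3) = c*(-6*t - 42) + 12*t + 84
(4) = -27*a^3 + 156*a^2 + 245*a + c*(-21*a^2 + 154*a - 49) - 98
(5) = d*(10*w + 70) - w^2 - 6*w + 7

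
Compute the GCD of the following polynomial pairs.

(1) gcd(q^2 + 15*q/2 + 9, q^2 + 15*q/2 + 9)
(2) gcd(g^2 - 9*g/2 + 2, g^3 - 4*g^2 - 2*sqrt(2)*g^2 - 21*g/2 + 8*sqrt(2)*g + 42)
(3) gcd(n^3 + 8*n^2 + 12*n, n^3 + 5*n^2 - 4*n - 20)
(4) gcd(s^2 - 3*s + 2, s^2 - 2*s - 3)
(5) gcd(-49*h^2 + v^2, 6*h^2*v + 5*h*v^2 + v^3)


(1) = gcd((q + 3/2)*(q + 6), (q + 3/2)*(q + 6)) = q^2 + 15*q/2 + 9
(2) = g - 4
(3) = n + 2
(4) = 1
(5) = 1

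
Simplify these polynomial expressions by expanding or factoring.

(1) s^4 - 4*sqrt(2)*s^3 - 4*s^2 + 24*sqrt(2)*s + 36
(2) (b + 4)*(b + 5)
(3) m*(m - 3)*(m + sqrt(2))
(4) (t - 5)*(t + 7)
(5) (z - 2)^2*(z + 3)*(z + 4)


(1) = (s - 3*sqrt(2))^2*(s + sqrt(2))^2
(2) = b^2 + 9*b + 20
(3) = m^3 - 3*m^2 + sqrt(2)*m^2 - 3*sqrt(2)*m
(4) = t^2 + 2*t - 35
(5) = z^4 + 3*z^3 - 12*z^2 - 20*z + 48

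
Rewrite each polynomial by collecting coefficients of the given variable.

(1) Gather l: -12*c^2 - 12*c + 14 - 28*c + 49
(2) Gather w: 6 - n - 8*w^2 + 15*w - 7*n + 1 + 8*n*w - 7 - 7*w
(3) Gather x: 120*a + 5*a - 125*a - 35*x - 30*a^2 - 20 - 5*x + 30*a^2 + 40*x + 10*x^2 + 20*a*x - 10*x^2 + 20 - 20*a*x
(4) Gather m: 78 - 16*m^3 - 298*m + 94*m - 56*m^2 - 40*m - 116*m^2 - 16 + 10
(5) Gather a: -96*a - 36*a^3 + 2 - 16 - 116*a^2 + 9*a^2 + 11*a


(1) = -12*c^2 - 40*c + 63
(2) = -8*n - 8*w^2 + w*(8*n + 8)
(3) = 0
(4) = -16*m^3 - 172*m^2 - 244*m + 72
(5) = -36*a^3 - 107*a^2 - 85*a - 14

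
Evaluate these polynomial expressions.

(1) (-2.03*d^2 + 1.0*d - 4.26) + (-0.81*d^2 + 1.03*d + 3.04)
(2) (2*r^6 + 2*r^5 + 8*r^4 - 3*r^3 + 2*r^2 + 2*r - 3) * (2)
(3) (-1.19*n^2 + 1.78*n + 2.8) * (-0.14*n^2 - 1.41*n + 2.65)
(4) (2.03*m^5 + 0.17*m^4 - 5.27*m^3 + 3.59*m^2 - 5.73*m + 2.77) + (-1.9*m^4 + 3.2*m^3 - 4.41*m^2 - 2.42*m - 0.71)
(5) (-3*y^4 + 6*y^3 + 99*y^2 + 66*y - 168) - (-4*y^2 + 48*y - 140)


(1) = -2.84*d^2 + 2.03*d - 1.22
(2) = 4*r^6 + 4*r^5 + 16*r^4 - 6*r^3 + 4*r^2 + 4*r - 6
(3) = 0.1666*n^4 + 1.4287*n^3 - 6.0553*n^2 + 0.769*n + 7.42
(4) = 2.03*m^5 - 1.73*m^4 - 2.07*m^3 - 0.82*m^2 - 8.15*m + 2.06
(5) = -3*y^4 + 6*y^3 + 103*y^2 + 18*y - 28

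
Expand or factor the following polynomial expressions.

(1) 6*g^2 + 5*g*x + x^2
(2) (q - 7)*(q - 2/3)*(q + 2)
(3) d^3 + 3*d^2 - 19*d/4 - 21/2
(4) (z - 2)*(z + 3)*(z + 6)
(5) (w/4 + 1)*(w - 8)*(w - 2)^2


(1) = (2*g + x)*(3*g + x)
(2) = q^3 - 17*q^2/3 - 32*q/3 + 28/3
(3) = (d - 2)*(d + 3/2)*(d + 7/2)
(4) = z^3 + 7*z^2 - 36
(5) = w^4/4 - 2*w^3 - 3*w^2 + 28*w - 32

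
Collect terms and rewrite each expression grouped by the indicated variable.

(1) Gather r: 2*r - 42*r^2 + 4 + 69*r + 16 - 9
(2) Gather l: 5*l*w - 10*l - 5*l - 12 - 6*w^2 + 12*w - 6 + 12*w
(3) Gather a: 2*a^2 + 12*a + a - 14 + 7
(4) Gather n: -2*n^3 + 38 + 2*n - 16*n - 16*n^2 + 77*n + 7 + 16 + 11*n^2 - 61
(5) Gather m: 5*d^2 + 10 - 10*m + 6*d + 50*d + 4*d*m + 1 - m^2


(1) = -42*r^2 + 71*r + 11
(2) = l*(5*w - 15) - 6*w^2 + 24*w - 18
(3) = 2*a^2 + 13*a - 7
(4) = -2*n^3 - 5*n^2 + 63*n
(5) = 5*d^2 + 56*d - m^2 + m*(4*d - 10) + 11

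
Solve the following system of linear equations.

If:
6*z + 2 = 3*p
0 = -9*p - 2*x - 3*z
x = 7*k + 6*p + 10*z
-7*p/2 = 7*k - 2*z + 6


Then:
k = -283/231
p = 42/55
x = -193/55
z = 8/165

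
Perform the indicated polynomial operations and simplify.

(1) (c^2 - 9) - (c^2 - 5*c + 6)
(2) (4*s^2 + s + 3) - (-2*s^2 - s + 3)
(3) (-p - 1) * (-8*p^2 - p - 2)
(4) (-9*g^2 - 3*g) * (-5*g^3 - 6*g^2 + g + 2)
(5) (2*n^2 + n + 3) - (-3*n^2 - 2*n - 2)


(1) = 5*c - 15
(2) = 6*s^2 + 2*s
(3) = 8*p^3 + 9*p^2 + 3*p + 2
(4) = 45*g^5 + 69*g^4 + 9*g^3 - 21*g^2 - 6*g
(5) = 5*n^2 + 3*n + 5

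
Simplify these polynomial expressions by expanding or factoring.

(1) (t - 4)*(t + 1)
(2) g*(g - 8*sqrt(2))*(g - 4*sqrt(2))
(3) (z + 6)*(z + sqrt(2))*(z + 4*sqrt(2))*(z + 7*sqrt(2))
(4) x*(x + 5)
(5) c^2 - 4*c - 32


(1) = t^2 - 3*t - 4
(2) = g^3 - 12*sqrt(2)*g^2 + 64*g
(3) = z^4 + 6*z^3 + 12*sqrt(2)*z^3 + 78*z^2 + 72*sqrt(2)*z^2 + 56*sqrt(2)*z + 468*z + 336*sqrt(2)
(4) = x^2 + 5*x
(5) = (c - 8)*(c + 4)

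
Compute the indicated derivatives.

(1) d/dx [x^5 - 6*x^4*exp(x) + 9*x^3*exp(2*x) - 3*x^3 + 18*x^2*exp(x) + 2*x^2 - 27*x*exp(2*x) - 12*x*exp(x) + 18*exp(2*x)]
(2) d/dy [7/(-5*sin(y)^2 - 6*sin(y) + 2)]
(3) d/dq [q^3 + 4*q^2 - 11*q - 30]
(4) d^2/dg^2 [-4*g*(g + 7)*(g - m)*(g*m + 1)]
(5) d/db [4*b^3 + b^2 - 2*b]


(1) = -6*x^4*exp(x) + 5*x^4 + 18*x^3*exp(2*x) - 24*x^3*exp(x) + 27*x^2*exp(2*x) + 18*x^2*exp(x) - 9*x^2 - 54*x*exp(2*x) + 24*x*exp(x) + 4*x + 9*exp(2*x) - 12*exp(x)
(2) = 14*(5*sin(y) + 3)*cos(y)/(5*sin(y)^2 + 6*sin(y) - 2)^2
(3) = 3*q^2 + 8*q - 11
(4) = -48*g^2*m + 24*g*m^2 - 168*g*m - 24*g + 56*m^2 + 8*m - 56
(5) = 12*b^2 + 2*b - 2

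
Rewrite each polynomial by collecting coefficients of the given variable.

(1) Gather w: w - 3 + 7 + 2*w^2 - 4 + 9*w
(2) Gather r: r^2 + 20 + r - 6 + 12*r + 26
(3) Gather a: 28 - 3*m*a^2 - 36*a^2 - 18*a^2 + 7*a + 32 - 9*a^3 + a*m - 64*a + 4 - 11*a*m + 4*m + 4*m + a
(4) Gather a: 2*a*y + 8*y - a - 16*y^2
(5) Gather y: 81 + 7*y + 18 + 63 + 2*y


(1) = 2*w^2 + 10*w
(2) = r^2 + 13*r + 40
(3) = -9*a^3 + a^2*(-3*m - 54) + a*(-10*m - 56) + 8*m + 64
(4) = a*(2*y - 1) - 16*y^2 + 8*y
(5) = 9*y + 162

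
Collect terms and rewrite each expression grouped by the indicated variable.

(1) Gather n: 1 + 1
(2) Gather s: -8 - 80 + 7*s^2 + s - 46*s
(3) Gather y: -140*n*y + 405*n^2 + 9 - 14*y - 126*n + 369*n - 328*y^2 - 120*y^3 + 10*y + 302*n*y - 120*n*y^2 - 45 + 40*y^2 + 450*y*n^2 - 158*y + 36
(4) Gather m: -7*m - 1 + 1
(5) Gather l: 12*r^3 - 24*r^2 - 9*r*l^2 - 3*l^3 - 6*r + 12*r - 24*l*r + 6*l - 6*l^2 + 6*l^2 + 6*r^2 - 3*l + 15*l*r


(1) = 2
(2) = 7*s^2 - 45*s - 88
(3) = 405*n^2 + 243*n - 120*y^3 + y^2*(-120*n - 288) + y*(450*n^2 + 162*n - 162)
(4) = -7*m
(5) = -3*l^3 - 9*l^2*r + l*(3 - 9*r) + 12*r^3 - 18*r^2 + 6*r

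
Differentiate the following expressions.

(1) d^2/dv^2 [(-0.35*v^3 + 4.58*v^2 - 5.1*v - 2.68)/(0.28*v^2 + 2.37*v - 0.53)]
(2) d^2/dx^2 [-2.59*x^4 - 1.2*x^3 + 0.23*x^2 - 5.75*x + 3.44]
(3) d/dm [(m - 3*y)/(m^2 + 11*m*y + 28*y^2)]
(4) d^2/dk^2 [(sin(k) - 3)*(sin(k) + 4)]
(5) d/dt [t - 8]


(1) = (-10.913966*v^3 + 5.45517*v^2 - 15.801618*v - 41.141184)/(0.021952*v^6 + 0.557424*v^5 + 4.59354*v^4 + 11.201805*v^3 - 8.694915*v^2 + 1.997199*v - 0.148877)
(2) = -31.08*x^2 - 7.2*x + 0.46
(3) = (m^2 + 11*m*y + 28*y^2 - (m - 3*y)*(2*m + 11*y))/(m^2 + 11*m*y + 28*y^2)^2
(4) = -sin(k) + 2*cos(2*k)
(5) = 1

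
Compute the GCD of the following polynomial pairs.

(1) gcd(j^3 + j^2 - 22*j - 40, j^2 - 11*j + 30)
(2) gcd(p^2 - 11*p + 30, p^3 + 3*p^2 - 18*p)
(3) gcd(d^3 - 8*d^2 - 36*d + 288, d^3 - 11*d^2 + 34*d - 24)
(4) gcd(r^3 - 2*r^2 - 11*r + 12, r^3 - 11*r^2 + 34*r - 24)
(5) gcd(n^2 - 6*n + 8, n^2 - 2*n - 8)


(1) = gcd((j - 5)*(j + 2)*(j + 4), (j - 6)*(j - 5)) = j - 5
(2) = gcd((p - 6)*(p - 5), p*(p - 3)*(p + 6)) = 1
(3) = gcd((d - 8)*(d - 6)*(d + 6), (d - 6)*(d - 4)*(d - 1)) = d - 6
(4) = r^2 - 5*r + 4
(5) = n - 4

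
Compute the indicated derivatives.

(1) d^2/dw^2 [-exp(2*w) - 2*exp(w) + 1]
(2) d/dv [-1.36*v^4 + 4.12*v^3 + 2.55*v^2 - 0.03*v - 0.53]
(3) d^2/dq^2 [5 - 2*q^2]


(1) = (-4*exp(w) - 2)*exp(w)
(2) = -5.44*v^3 + 12.36*v^2 + 5.1*v - 0.03
(3) = -4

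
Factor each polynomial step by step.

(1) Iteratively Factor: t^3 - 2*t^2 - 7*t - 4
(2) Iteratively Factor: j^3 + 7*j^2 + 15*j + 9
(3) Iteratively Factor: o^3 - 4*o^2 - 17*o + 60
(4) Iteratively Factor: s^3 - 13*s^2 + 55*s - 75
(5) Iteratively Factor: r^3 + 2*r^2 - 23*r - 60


(1) = (t + 1)*(t^2 - 3*t - 4) = (t + 1)^2*(t - 4)
(2) = (j + 3)*(j^2 + 4*j + 3) = (j + 3)^2*(j + 1)
(3) = (o + 4)*(o^2 - 8*o + 15) = (o - 3)*(o + 4)*(o - 5)
(4) = (s - 3)*(s^2 - 10*s + 25) = (s - 5)*(s - 3)*(s - 5)
(5) = (r + 3)*(r^2 - r - 20) = (r - 5)*(r + 3)*(r + 4)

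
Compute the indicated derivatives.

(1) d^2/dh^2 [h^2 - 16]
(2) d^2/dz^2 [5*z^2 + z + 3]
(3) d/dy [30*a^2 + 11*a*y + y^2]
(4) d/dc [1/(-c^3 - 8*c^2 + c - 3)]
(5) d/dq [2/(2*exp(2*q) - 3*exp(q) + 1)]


(1) = 2
(2) = 10
(3) = 11*a + 2*y
(4) = (3*c^2 + 16*c - 1)/(c^3 + 8*c^2 - c + 3)^2
(5) = (6 - 8*exp(q))*exp(q)/(2*exp(2*q) - 3*exp(q) + 1)^2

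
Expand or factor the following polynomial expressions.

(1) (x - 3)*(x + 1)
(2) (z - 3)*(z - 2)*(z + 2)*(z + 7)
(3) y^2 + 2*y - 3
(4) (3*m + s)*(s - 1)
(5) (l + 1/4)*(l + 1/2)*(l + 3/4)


(1) = x^2 - 2*x - 3
(2) = z^4 + 4*z^3 - 25*z^2 - 16*z + 84
(3) = (y - 1)*(y + 3)
(4) = 3*m*s - 3*m + s^2 - s
(5) = l^3 + 3*l^2/2 + 11*l/16 + 3/32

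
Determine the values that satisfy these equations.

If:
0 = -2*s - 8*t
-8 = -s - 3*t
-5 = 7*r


Then:
r = -5/7
s = 32
t = -8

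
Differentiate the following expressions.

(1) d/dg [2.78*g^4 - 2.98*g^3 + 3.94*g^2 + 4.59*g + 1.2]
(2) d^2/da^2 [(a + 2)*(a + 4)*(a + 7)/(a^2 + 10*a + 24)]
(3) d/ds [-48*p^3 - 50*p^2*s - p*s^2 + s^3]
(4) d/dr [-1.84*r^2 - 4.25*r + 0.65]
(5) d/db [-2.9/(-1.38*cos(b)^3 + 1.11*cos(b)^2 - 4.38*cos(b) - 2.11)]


(1) = 11.12*g^3 - 8.94*g^2 + 7.88*g + 4.59
(2) = -8/(a^3 + 18*a^2 + 108*a + 216)
(3) = -50*p^2 - 2*p*s + 3*s^2
(4) = -3.68*r - 4.25
(5) = (12.006*cos(b)^2 - 6.438*cos(b) + 12.702)*sin(b)/(1.38*cos(b)^3 - 1.11*cos(b)^2 + 4.38*cos(b) + 2.11)^2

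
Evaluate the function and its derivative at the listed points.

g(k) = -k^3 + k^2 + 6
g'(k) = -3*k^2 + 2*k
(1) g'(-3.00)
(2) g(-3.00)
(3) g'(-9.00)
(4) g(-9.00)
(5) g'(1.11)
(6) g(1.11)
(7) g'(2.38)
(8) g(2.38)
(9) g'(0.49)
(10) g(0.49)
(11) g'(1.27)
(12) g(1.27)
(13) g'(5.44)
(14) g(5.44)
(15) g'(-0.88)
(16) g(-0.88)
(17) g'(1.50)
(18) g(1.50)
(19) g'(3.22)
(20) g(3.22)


(1) = -33.00
(2) = 42.00
(3) = -261.00
(4) = 816.00
(5) = -1.48
(6) = 5.86
(7) = -12.23
(8) = -1.82
(9) = 0.26
(10) = 6.12
(11) = -2.30
(12) = 5.56
(13) = -77.90
(14) = -125.40
(15) = -4.08
(16) = 7.46
(17) = -3.75
(18) = 4.88
(19) = -24.67
(20) = -17.02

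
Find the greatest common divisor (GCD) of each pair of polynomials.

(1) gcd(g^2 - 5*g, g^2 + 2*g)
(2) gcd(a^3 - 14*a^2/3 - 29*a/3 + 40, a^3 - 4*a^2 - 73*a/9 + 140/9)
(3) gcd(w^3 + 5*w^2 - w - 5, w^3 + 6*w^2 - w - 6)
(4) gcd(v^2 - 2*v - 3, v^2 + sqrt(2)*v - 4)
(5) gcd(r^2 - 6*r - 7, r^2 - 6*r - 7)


(1) = g
(2) = gcd((a - 5)*(a - 8/3)*(a + 3), (a - 5)*(a - 4/3)*(a + 7/3)) = a - 5
(3) = gcd((w - 1)*(w + 1)*(w + 5), (w - 1)*(w + 1)*(w + 6)) = w^2 - 1
(4) = 1
(5) = r^2 - 6*r - 7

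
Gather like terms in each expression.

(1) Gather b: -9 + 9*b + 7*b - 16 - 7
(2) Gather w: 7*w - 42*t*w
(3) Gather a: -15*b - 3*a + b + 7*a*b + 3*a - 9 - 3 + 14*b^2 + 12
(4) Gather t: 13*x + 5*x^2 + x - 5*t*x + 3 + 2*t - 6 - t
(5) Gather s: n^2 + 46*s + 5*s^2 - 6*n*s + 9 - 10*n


(1) = 16*b - 32
(2) = w*(7 - 42*t)
(3) = 7*a*b + 14*b^2 - 14*b
(4) = t*(1 - 5*x) + 5*x^2 + 14*x - 3
(5) = n^2 - 10*n + 5*s^2 + s*(46 - 6*n) + 9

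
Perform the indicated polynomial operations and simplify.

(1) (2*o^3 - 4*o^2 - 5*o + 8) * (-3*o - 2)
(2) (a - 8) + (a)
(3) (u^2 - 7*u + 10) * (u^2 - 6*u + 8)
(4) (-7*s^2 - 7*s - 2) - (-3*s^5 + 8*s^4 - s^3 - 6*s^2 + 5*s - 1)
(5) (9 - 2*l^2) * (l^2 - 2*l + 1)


(1) = -6*o^4 + 8*o^3 + 23*o^2 - 14*o - 16
(2) = 2*a - 8
(3) = u^4 - 13*u^3 + 60*u^2 - 116*u + 80
(4) = 3*s^5 - 8*s^4 + s^3 - s^2 - 12*s - 1
(5) = -2*l^4 + 4*l^3 + 7*l^2 - 18*l + 9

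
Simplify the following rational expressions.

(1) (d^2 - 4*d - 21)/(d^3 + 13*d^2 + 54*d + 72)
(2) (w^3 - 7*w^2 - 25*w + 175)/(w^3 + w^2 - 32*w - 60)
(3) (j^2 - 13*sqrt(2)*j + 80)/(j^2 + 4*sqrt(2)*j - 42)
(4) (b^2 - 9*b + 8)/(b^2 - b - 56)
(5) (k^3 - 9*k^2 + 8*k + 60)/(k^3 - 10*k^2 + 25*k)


(1) = (d - 7)/(d^2 + 10*d + 24)
(2) = (w^2 - 12*w + 35)/(w^2 - 4*w - 12)
(3) = (j^2 - 13*sqrt(2)*j + 80)/(j^2 + 4*sqrt(2)*j - 42)
(4) = (b - 1)/(b + 7)
(5) = (k^2 - 4*k - 12)/(k^2 - 5*k)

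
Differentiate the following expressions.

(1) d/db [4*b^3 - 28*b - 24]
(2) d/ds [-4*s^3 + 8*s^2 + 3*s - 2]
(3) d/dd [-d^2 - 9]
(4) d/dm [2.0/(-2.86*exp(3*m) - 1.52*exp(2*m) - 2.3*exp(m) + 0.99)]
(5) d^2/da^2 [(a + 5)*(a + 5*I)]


(1) = 12*b^2 - 28
(2) = -12*s^2 + 16*s + 3
(3) = -2*d
(4) = (17.16*exp(2*m) + 6.08*exp(m) + 4.6)*exp(m)/(2.86*exp(3*m) + 1.52*exp(2*m) + 2.3*exp(m) - 0.99)^2
(5) = 2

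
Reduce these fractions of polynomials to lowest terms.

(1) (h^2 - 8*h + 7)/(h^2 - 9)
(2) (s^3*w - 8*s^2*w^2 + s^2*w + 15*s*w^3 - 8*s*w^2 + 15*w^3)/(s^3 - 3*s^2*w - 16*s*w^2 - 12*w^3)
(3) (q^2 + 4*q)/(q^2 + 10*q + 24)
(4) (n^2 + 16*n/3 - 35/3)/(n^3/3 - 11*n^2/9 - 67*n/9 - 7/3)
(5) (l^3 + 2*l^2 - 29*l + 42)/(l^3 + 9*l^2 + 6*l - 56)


(1) = (h^2 - 8*h + 7)/(h^2 - 9)
(2) = (s^3*w - 8*s^2*w^2 + s^2*w + 15*s*w^3 - 8*s*w^2 + 15*w^3)/(s^3 - 3*s^2*w - 16*s*w^2 - 12*w^3)
(3) = q/(q + 6)
(4) = (9*n^2 + 48*n - 105)/(3*n^3 - 11*n^2 - 67*n - 21)
(5) = (l - 3)/(l + 4)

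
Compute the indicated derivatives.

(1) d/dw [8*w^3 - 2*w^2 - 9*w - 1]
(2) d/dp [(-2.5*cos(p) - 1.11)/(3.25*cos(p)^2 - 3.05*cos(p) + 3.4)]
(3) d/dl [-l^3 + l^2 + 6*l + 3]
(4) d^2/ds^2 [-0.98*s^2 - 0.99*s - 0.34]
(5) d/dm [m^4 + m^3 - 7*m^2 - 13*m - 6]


(1) = 24*w^2 - 4*w - 9
(2) = (-8.125*cos(p)^2 - 7.215*cos(p) + 11.8855)*sin(p)/(10.5625*cos(p)^4 - 19.825*cos(p)^3 + 31.4025*cos(p)^2 - 20.74*cos(p) + 11.56)
(3) = -3*l^2 + 2*l + 6
(4) = -1.96000000000000
(5) = 4*m^3 + 3*m^2 - 14*m - 13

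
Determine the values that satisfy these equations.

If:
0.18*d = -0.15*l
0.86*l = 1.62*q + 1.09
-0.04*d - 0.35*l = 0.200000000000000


Then:
d = 0.53
l = -0.63
q = -1.01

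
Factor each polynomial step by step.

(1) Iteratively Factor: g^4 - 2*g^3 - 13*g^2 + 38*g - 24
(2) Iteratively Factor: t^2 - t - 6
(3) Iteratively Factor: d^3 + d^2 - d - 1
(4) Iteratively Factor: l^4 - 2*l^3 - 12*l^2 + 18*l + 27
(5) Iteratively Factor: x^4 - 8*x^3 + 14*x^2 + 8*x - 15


(1) = (g - 2)*(g^3 - 13*g + 12) = (g - 3)*(g - 2)*(g^2 + 3*g - 4) = (g - 3)*(g - 2)*(g + 4)*(g - 1)
(2) = (t + 2)*(t - 3)
(3) = (d + 1)*(d^2 - 1) = (d - 1)*(d + 1)*(d + 1)
(4) = (l - 3)*(l^3 + l^2 - 9*l - 9) = (l - 3)*(l + 3)*(l^2 - 2*l - 3) = (l - 3)*(l + 1)*(l + 3)*(l - 3)
(5) = (x - 5)*(x^3 - 3*x^2 - x + 3) = (x - 5)*(x - 1)*(x^2 - 2*x - 3) = (x - 5)*(x - 3)*(x - 1)*(x + 1)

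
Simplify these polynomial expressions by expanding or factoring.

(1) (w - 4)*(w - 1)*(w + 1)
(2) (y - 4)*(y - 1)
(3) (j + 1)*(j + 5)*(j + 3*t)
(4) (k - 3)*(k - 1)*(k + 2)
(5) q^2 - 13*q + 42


(1) = w^3 - 4*w^2 - w + 4
(2) = y^2 - 5*y + 4
(3) = j^3 + 3*j^2*t + 6*j^2 + 18*j*t + 5*j + 15*t
(4) = k^3 - 2*k^2 - 5*k + 6
(5) = (q - 7)*(q - 6)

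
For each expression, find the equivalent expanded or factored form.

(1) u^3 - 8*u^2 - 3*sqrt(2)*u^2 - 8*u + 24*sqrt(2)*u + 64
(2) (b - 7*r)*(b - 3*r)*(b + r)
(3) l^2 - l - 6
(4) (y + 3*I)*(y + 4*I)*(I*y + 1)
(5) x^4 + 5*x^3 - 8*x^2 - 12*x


(1) = (u - 8)*(u - 4*sqrt(2))*(u + sqrt(2))
(2) = b^3 - 9*b^2*r + 11*b*r^2 + 21*r^3
(3) = (l - 3)*(l + 2)
(4) = I*y^3 - 6*y^2 - 5*I*y - 12
(5) = x*(x - 2)*(x + 1)*(x + 6)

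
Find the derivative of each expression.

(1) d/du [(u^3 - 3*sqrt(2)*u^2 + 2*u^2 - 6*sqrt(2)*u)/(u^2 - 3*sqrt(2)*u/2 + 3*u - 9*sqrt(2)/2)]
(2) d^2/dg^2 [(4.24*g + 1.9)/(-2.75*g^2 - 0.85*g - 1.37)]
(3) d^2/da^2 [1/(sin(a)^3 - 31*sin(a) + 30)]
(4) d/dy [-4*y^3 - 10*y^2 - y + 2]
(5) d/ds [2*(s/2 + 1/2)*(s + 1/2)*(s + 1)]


(1) = (2*u^4 - 6*sqrt(2)*u^3 + 12*u^3 - 39*sqrt(2)*u^2 + 30*u^2 - 36*sqrt(2)*u + 108*u + 108)/(2*u^4 - 6*sqrt(2)*u^3 + 12*u^3 - 36*sqrt(2)*u^2 + 27*u^2 - 54*sqrt(2)*u + 54*u + 81)
(2) = (-(4.24*g + 1.9)*(5.5*g + 0.85)*(11.0*g + 1.7) + (69.96*g + 17.658)*(2.75*g^2 + 0.85*g + 1.37))/(2.75*g^2 + 0.85*g + 1.37)^3
(3) = (-9*sin(a)^6 + 74*sin(a)^4 + 270*sin(a)^3 - 1147*sin(a)^2 - 1110*sin(a) + 1922)/(sin(a)^3 - 31*sin(a) + 30)^3
(4) = -12*y^2 - 20*y - 1
(5) = (s + 1)*(3*s + 2)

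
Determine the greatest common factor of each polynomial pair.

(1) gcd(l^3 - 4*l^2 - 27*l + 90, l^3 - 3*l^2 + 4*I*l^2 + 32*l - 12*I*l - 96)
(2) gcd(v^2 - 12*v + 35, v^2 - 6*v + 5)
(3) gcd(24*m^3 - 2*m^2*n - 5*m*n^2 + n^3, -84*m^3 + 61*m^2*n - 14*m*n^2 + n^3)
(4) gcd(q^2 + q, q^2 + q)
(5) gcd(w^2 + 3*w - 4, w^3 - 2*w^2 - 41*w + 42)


(1) = l - 3
(2) = v - 5
(3) = gcd((-4*m + n)*(-3*m + n)*(2*m + n), (-7*m + n)*(-4*m + n)*(-3*m + n)) = 12*m^2 - 7*m*n + n^2
(4) = q^2 + q
(5) = w - 1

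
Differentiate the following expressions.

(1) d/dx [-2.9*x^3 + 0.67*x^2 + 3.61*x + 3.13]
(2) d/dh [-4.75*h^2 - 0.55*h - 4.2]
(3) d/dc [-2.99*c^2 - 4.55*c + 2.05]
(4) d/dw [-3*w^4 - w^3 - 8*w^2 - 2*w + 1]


(1) = -8.7*x^2 + 1.34*x + 3.61
(2) = -9.5*h - 0.55
(3) = -5.98*c - 4.55
(4) = -12*w^3 - 3*w^2 - 16*w - 2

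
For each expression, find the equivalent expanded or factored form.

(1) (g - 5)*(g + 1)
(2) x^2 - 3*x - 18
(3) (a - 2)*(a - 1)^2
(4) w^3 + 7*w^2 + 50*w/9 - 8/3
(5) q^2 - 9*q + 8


(1) = g^2 - 4*g - 5
(2) = (x - 6)*(x + 3)
(3) = a^3 - 4*a^2 + 5*a - 2
(4) = (w - 1/3)*(w + 4/3)*(w + 6)
(5) = (q - 8)*(q - 1)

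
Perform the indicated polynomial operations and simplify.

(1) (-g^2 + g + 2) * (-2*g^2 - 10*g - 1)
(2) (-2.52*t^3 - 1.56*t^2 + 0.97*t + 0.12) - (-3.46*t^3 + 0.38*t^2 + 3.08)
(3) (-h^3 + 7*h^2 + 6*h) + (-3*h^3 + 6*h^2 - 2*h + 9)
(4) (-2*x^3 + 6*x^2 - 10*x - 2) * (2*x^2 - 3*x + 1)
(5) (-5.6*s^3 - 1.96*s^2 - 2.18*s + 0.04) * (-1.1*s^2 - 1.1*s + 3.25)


(1) = 2*g^4 + 8*g^3 - 13*g^2 - 21*g - 2
(2) = 0.94*t^3 - 1.94*t^2 + 0.97*t - 2.96
(3) = -4*h^3 + 13*h^2 + 4*h + 9
(4) = -4*x^5 + 18*x^4 - 40*x^3 + 32*x^2 - 4*x - 2
(5) = 6.16*s^5 + 8.316*s^4 - 13.646*s^3 - 4.016*s^2 - 7.129*s + 0.13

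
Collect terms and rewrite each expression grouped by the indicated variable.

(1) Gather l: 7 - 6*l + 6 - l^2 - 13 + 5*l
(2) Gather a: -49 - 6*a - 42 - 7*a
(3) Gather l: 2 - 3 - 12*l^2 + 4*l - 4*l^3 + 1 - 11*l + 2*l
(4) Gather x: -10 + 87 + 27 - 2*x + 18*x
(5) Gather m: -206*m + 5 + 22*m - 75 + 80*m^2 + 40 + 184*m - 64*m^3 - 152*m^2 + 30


(1) = -l^2 - l
(2) = -13*a - 91
(3) = -4*l^3 - 12*l^2 - 5*l
(4) = 16*x + 104
(5) = -64*m^3 - 72*m^2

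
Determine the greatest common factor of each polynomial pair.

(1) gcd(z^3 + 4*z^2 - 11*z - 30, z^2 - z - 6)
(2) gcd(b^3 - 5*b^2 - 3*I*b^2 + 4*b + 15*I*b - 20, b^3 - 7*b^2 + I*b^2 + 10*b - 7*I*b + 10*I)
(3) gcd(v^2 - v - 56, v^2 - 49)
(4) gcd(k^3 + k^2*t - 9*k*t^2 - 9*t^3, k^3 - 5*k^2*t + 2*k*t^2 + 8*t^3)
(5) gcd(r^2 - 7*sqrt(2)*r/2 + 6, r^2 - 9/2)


(1) = z^2 - z - 6
(2) = b^2 + b*(-5 + I) - 5*I
(3) = v + 7
(4) = gcd((k - 3*t)*(k + t)*(k + 3*t), (k - 4*t)*(k - 2*t)*(k + t)) = k + t
(5) = gcd((r - 2*sqrt(2))*(r - 3*sqrt(2)/2), (r - 3*sqrt(2)/2)*(r + 3*sqrt(2)/2)) = r - 3*sqrt(2)/2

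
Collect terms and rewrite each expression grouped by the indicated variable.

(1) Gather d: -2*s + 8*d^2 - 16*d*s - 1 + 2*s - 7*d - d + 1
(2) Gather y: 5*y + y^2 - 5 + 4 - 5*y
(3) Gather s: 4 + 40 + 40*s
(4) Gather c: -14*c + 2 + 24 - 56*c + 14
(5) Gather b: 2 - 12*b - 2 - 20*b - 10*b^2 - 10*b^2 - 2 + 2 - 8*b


(1) = 8*d^2 + d*(-16*s - 8)
(2) = y^2 - 1
(3) = 40*s + 44
(4) = 40 - 70*c
(5) = -20*b^2 - 40*b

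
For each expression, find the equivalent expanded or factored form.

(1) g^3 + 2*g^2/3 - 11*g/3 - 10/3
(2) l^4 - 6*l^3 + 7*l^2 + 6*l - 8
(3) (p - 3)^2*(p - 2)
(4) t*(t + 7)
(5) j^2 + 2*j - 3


(1) = (g - 2)*(g + 1)*(g + 5/3)
(2) = (l - 4)*(l - 2)*(l - 1)*(l + 1)
(3) = p^3 - 8*p^2 + 21*p - 18
(4) = t^2 + 7*t
(5) = (j - 1)*(j + 3)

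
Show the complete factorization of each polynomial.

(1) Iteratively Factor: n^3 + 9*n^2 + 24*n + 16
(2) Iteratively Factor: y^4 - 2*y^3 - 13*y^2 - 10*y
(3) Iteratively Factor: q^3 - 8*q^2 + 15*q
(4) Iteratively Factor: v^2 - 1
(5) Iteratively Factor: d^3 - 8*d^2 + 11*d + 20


(1) = (n + 1)*(n^2 + 8*n + 16) = (n + 1)*(n + 4)*(n + 4)
(2) = (y)*(y^3 - 2*y^2 - 13*y - 10) = y*(y + 2)*(y^2 - 4*y - 5) = y*(y - 5)*(y + 2)*(y + 1)
(3) = (q - 3)*(q^2 - 5*q) = (q - 5)*(q - 3)*(q)
(4) = (v - 1)*(v + 1)
(5) = (d - 5)*(d^2 - 3*d - 4) = (d - 5)*(d - 4)*(d + 1)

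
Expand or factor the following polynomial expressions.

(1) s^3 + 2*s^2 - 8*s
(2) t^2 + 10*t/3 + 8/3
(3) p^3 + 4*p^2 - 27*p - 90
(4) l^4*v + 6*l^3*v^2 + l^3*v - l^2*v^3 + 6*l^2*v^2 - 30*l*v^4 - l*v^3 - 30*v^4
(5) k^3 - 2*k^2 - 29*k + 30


(1) = s*(s - 2)*(s + 4)
(2) = (t + 4/3)*(t + 2)
(3) = (p - 5)*(p + 3)*(p + 6)
(4) = (l - 2*v)*(l + 3*v)*(l + 5*v)*(l*v + v)
(5) = (k - 6)*(k - 1)*(k + 5)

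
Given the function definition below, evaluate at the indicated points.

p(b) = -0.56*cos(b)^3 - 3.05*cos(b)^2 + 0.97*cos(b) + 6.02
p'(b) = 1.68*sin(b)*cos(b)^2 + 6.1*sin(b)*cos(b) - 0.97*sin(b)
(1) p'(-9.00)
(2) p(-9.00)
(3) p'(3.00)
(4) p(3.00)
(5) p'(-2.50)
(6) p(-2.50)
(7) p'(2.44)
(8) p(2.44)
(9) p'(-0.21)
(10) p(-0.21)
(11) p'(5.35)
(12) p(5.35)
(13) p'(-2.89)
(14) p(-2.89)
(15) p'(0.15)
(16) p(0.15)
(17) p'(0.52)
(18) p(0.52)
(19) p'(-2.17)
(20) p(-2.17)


(1) = 2.12
(2) = 3.03
(3) = -0.76
(4) = 2.61
(5) = 2.86
(6) = 3.57
(7) = -3.00
(8) = 3.75
(9) = -1.38
(10) = 3.53
(11) = -2.62
(12) = 5.40
(13) = 1.32
(14) = 2.73
(15) = 1.00
(16) = 3.46
(17) = 2.78
(18) = 4.20
(19) = 3.20
(20) = 4.60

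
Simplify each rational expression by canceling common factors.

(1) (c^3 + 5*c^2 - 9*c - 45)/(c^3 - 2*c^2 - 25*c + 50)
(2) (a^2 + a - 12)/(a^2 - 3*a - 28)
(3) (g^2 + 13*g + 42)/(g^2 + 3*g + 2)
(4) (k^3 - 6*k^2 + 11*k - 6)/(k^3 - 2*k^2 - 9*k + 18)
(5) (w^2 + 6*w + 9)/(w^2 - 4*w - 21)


(1) = (c^2 - 9)/(c^2 - 7*c + 10)
(2) = (a - 3)/(a - 7)
(3) = (g^2 + 13*g + 42)/(g^2 + 3*g + 2)
(4) = (k - 1)/(k + 3)
(5) = (w + 3)/(w - 7)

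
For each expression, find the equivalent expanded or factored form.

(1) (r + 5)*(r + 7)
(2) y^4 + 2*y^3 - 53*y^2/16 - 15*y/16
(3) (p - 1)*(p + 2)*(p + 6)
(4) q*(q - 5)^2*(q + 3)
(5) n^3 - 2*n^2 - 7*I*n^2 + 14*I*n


(1) = r^2 + 12*r + 35
(2) = y*(y - 5/4)*(y + 1/4)*(y + 3)
(3) = p^3 + 7*p^2 + 4*p - 12
(4) = q^4 - 7*q^3 - 5*q^2 + 75*q
(5) = n*(n - 2)*(n - 7*I)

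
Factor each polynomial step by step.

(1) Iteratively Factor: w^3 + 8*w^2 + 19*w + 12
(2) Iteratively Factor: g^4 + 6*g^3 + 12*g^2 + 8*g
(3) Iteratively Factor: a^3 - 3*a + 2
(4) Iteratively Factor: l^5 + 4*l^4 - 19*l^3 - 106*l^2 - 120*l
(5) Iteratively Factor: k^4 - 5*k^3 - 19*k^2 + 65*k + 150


(1) = (w + 3)*(w^2 + 5*w + 4) = (w + 1)*(w + 3)*(w + 4)
(2) = (g + 2)*(g^3 + 4*g^2 + 4*g) = g*(g + 2)*(g^2 + 4*g + 4) = g*(g + 2)^2*(g + 2)
(3) = (a + 2)*(a^2 - 2*a + 1) = (a - 1)*(a + 2)*(a - 1)
(4) = (l + 2)*(l^4 + 2*l^3 - 23*l^2 - 60*l) = (l - 5)*(l + 2)*(l^3 + 7*l^2 + 12*l) = (l - 5)*(l + 2)*(l + 4)*(l^2 + 3*l) = l*(l - 5)*(l + 2)*(l + 4)*(l + 3)
(5) = (k - 5)*(k^3 - 19*k - 30) = (k - 5)^2*(k^2 + 5*k + 6) = (k - 5)^2*(k + 2)*(k + 3)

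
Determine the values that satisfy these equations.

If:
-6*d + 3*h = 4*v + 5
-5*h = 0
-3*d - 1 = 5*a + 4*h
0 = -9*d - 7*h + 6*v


Then:
a = 1/20
d = -5/12
h = 0
v = -5/8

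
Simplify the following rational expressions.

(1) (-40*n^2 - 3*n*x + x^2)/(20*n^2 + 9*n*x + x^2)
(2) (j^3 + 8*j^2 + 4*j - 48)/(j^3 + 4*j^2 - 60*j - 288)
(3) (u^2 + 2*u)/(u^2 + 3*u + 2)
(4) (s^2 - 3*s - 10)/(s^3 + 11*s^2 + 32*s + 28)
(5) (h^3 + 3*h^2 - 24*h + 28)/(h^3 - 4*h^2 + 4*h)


(1) = (-8*n + x)/(4*n + x)
(2) = (j^2 + 2*j - 8)/(j^2 - 2*j - 48)
(3) = u/(u + 1)
(4) = (s - 5)/(s^2 + 9*s + 14)
(5) = (h + 7)/h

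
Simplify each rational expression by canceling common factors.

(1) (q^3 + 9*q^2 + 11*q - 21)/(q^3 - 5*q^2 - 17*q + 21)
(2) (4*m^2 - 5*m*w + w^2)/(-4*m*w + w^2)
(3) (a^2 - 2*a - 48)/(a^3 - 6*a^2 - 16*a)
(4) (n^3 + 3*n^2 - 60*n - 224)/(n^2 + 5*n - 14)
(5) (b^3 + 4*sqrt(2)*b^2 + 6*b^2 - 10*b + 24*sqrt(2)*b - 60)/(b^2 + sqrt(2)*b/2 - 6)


(1) = (q + 7)/(q - 7)
(2) = (-m + w)/w
(3) = (a + 6)/(a^2 + 2*a)
(4) = (n^2 - 4*n - 32)/(n - 2)
(5) = (2*b^3 + b^2*(8*sqrt(2) + 12) + b*(-20 + 48*sqrt(2)) - 120)/(2*b^2 + sqrt(2)*b - 12)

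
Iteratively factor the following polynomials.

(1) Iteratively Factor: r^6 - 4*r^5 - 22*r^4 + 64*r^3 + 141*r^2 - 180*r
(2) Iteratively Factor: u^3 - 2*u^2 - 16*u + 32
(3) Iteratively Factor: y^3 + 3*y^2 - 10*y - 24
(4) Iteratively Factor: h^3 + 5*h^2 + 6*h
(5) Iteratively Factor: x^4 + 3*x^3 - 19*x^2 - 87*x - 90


(1) = (r + 3)*(r^5 - 7*r^4 - r^3 + 67*r^2 - 60*r) = (r + 3)^2*(r^4 - 10*r^3 + 29*r^2 - 20*r) = (r - 1)*(r + 3)^2*(r^3 - 9*r^2 + 20*r) = (r - 4)*(r - 1)*(r + 3)^2*(r^2 - 5*r) = (r - 5)*(r - 4)*(r - 1)*(r + 3)^2*(r)
(2) = (u + 4)*(u^2 - 6*u + 8) = (u - 2)*(u + 4)*(u - 4)
(3) = (y + 4)*(y^2 - y - 6) = (y + 2)*(y + 4)*(y - 3)
(4) = (h + 2)*(h^2 + 3*h) = (h + 2)*(h + 3)*(h)
(5) = (x + 3)*(x^3 - 19*x - 30) = (x + 3)^2*(x^2 - 3*x - 10) = (x + 2)*(x + 3)^2*(x - 5)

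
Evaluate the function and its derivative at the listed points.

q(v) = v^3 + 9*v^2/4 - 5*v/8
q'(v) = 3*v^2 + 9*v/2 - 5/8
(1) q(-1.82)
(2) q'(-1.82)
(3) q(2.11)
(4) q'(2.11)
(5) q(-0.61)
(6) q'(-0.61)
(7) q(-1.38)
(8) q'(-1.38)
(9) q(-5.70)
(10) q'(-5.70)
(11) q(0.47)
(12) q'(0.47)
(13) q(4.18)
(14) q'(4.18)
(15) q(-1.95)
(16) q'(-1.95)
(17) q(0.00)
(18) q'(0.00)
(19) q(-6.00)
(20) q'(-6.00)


(1) = 2.56
(2) = 1.12
(3) = 18.09
(4) = 22.23
(5) = 0.99
(6) = -2.25
(7) = 2.52
(8) = -1.12
(9) = -108.53
(10) = 71.19
(11) = 0.31
(12) = 2.15
(13) = 109.74
(14) = 70.60
(15) = 2.36
(16) = 2.01
(17) = 0.00
(18) = -0.62
(19) = -131.25
(20) = 80.38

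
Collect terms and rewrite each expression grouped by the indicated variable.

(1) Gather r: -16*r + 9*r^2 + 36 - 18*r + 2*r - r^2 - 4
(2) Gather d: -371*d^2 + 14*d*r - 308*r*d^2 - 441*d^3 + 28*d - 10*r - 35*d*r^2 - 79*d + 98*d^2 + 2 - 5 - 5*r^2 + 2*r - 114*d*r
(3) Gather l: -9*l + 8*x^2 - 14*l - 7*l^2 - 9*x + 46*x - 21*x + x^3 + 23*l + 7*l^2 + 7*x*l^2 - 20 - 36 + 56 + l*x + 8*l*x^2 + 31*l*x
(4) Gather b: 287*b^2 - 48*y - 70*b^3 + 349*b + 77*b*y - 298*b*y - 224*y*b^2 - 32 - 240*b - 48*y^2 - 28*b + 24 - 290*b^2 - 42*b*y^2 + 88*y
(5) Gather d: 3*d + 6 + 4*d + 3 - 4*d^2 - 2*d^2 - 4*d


(1) = 8*r^2 - 32*r + 32
(2) = -441*d^3 + d^2*(-308*r - 273) + d*(-35*r^2 - 100*r - 51) - 5*r^2 - 8*r - 3
(3) = 7*l^2*x + l*(8*x^2 + 32*x) + x^3 + 8*x^2 + 16*x
(4) = -70*b^3 + b^2*(-224*y - 3) + b*(-42*y^2 - 221*y + 81) - 48*y^2 + 40*y - 8
(5) = -6*d^2 + 3*d + 9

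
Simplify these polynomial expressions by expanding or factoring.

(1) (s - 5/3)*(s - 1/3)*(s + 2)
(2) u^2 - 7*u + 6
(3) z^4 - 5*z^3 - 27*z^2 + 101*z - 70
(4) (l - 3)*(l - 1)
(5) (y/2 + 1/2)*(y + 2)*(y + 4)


(1) = s^3 - 31*s/9 + 10/9
(2) = (u - 6)*(u - 1)
(3) = (z - 7)*(z - 2)*(z - 1)*(z + 5)
(4) = l^2 - 4*l + 3
(5) = y^3/2 + 7*y^2/2 + 7*y + 4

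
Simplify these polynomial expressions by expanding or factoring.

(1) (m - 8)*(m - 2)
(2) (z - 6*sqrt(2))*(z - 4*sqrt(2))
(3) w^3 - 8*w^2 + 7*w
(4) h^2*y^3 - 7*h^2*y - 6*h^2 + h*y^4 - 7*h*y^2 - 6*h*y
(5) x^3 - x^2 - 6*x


(1) = m^2 - 10*m + 16
(2) = z^2 - 10*sqrt(2)*z + 48
(3) = w*(w - 7)*(w - 1)
(4) = (h + y)*(y - 3)*(y + 2)*(h*y + h)
(5) = x*(x - 3)*(x + 2)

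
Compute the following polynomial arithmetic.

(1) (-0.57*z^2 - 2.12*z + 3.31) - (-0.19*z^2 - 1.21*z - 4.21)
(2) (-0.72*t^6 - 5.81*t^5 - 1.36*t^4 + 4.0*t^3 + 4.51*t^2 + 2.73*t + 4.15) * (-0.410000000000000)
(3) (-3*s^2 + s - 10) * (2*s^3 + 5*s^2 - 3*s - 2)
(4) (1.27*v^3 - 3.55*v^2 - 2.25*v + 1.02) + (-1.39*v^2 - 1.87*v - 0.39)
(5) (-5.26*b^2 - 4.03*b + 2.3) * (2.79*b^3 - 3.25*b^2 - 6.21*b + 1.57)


(1) = -0.38*z^2 - 0.91*z + 7.52
(2) = 0.2952*t^6 + 2.3821*t^5 + 0.5576*t^4 - 1.64*t^3 - 1.8491*t^2 - 1.1193*t - 1.7015
(3) = -6*s^5 - 13*s^4 - 6*s^3 - 47*s^2 + 28*s + 20
(4) = 1.27*v^3 - 4.94*v^2 - 4.12*v + 0.63
(5) = -14.6754*b^5 + 5.8513*b^4 + 52.1791*b^3 + 9.2931*b^2 - 20.6101*b + 3.611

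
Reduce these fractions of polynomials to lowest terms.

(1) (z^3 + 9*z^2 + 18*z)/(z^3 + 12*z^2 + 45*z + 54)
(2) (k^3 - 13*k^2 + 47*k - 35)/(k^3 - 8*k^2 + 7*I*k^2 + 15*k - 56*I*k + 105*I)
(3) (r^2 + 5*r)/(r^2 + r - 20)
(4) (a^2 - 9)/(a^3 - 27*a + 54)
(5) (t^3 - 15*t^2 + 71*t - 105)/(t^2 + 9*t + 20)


(1) = z/(z + 3)
(2) = (k^2 - 8*k + 7)/(k^2 + k*(-3 + 7*I) - 21*I)
(3) = r/(r - 4)
(4) = (a + 3)/(a^2 + 3*a - 18)
(5) = (t^3 - 15*t^2 + 71*t - 105)/(t^2 + 9*t + 20)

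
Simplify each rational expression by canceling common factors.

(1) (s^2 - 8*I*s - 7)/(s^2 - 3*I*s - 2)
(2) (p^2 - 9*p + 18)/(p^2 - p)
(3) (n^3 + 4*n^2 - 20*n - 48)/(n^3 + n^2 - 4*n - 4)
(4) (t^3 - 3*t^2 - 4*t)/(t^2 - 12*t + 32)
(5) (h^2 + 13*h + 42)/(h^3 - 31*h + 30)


(1) = (s - 7*I)/(s - 2*I)
(2) = (p^2 - 9*p + 18)/(p^2 - p)
(3) = (n^2 + 2*n - 24)/(n^2 - n - 2)
(4) = (t^2 + t)/(t - 8)
(5) = (h + 7)/(h^2 - 6*h + 5)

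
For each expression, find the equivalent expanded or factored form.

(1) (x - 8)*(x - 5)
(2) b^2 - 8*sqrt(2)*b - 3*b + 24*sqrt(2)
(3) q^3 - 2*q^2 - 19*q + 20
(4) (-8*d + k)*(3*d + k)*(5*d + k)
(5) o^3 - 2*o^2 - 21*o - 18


(1) = x^2 - 13*x + 40
(2) = (b - 3)*(b - 8*sqrt(2))
(3) = (q - 5)*(q - 1)*(q + 4)
(4) = -120*d^3 - 49*d^2*k + k^3
(5) = (o - 6)*(o + 1)*(o + 3)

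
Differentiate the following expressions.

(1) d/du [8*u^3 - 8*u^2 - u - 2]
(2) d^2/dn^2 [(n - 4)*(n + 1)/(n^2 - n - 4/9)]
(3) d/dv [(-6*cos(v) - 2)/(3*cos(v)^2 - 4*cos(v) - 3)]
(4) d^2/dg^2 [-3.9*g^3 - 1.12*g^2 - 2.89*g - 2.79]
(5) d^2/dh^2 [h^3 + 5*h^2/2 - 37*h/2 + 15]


(1) = 24*u^2 - 16*u - 1
(2) = 36*(-81*n^3 - 432*n^2 + 324*n - 172)/(729*n^6 - 2187*n^5 + 1215*n^4 + 1215*n^3 - 540*n^2 - 432*n - 64)
(3) = 2*(9*sin(v)^2 - 6*cos(v) - 14)*sin(v)/(3*sin(v)^2 + 4*cos(v))^2
(4) = -23.4*g - 2.24
(5) = 6*h + 5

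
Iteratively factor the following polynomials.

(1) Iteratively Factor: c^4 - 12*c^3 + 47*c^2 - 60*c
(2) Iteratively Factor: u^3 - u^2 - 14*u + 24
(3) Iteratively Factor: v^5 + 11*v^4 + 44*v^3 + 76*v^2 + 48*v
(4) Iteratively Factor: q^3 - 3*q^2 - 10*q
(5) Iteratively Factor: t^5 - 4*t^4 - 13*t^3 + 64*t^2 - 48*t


(1) = (c - 5)*(c^3 - 7*c^2 + 12*c) = (c - 5)*(c - 3)*(c^2 - 4*c) = c*(c - 5)*(c - 3)*(c - 4)
(2) = (u - 3)*(u^2 + 2*u - 8) = (u - 3)*(u - 2)*(u + 4)
(3) = (v + 2)*(v^4 + 9*v^3 + 26*v^2 + 24*v) = (v + 2)*(v + 4)*(v^3 + 5*v^2 + 6*v) = (v + 2)^2*(v + 4)*(v^2 + 3*v) = v*(v + 2)^2*(v + 4)*(v + 3)
(4) = (q - 5)*(q^2 + 2*q) = q*(q - 5)*(q + 2)
(5) = (t - 4)*(t^4 - 13*t^2 + 12*t) = (t - 4)*(t - 3)*(t^3 + 3*t^2 - 4*t) = (t - 4)*(t - 3)*(t - 1)*(t^2 + 4*t) = (t - 4)*(t - 3)*(t - 1)*(t + 4)*(t)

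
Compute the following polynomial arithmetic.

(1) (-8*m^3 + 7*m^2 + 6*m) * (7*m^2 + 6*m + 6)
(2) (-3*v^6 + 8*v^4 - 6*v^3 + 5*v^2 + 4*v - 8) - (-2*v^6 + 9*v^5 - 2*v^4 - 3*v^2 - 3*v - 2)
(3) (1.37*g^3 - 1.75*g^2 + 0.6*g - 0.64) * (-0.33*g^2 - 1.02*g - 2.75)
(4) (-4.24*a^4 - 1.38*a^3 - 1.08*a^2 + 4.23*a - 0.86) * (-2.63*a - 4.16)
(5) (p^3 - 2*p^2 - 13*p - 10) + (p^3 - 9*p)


(1) = -56*m^5 + m^4 + 36*m^3 + 78*m^2 + 36*m
(2) = -v^6 - 9*v^5 + 10*v^4 - 6*v^3 + 8*v^2 + 7*v - 6
(3) = -0.4521*g^5 - 0.8199*g^4 - 2.1805*g^3 + 4.4117*g^2 - 0.9972*g + 1.76
(4) = 11.1512*a^5 + 21.2678*a^4 + 8.5812*a^3 - 6.6321*a^2 - 15.335*a + 3.5776
(5) = 2*p^3 - 2*p^2 - 22*p - 10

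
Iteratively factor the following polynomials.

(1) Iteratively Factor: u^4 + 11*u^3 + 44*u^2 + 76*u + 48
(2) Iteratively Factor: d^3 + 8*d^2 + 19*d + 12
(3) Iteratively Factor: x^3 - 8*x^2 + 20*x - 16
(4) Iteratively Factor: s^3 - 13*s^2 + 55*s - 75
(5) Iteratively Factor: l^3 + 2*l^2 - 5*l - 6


(1) = (u + 3)*(u^3 + 8*u^2 + 20*u + 16) = (u + 2)*(u + 3)*(u^2 + 6*u + 8) = (u + 2)^2*(u + 3)*(u + 4)
(2) = (d + 3)*(d^2 + 5*d + 4) = (d + 1)*(d + 3)*(d + 4)
(3) = (x - 4)*(x^2 - 4*x + 4) = (x - 4)*(x - 2)*(x - 2)
(4) = (s - 3)*(s^2 - 10*s + 25) = (s - 5)*(s - 3)*(s - 5)
(5) = (l + 1)*(l^2 + l - 6) = (l - 2)*(l + 1)*(l + 3)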